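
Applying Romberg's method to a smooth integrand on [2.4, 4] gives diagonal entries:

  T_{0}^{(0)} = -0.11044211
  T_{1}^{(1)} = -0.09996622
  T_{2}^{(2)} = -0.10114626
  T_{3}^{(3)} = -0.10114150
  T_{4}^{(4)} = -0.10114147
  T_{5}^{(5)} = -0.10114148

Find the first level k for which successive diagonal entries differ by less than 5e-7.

k = 4

|T_{1}^{(1)} − T_{0}^{(0)}| = 0.01047589 ≥ 5e-7
|T_{2}^{(2)} − T_{1}^{(1)}| = 0.00118004 ≥ 5e-7
|T_{3}^{(3)} − T_{2}^{(2)}| = 0.00000476 ≥ 5e-7
|T_{4}^{(4)} − T_{3}^{(3)}| = 0.00000003 < 5e-7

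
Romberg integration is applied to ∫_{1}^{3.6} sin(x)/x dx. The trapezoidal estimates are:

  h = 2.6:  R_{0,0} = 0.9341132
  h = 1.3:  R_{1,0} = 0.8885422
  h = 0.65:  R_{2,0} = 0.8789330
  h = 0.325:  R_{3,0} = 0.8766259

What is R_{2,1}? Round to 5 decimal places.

Richardson extrapolation on the trapezoidal column (denominator 4−1=3):
R_{2,1} = (4·0.8789330 − 0.8885422) / 3 = 0.8757299

0.87573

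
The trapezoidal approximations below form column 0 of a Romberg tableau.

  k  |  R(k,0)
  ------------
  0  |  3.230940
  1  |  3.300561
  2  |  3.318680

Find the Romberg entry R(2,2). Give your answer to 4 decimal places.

3.3248

R(1,1) = (4·3.300561 − 3.230940) / 3 = 3.323768
R(2,1) = (4·3.318680 − 3.300561) / 3 = 3.324720
R(2,2) = (16·3.324720 − 3.323768) / 15 = 3.324783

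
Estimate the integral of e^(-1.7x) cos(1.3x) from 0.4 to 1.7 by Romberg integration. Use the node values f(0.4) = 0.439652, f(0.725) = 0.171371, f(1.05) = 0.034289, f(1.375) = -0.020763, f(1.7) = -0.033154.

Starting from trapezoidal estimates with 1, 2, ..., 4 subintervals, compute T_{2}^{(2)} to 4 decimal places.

0.1167

T_{0}^{(0)} (trapezoid, 1 panel, h=1.3000): 0.264224
T_{1}^{(0)} (trapezoid, 2 panels, h=0.6500): 0.154400
T_{2}^{(0)} (trapezoid, 4 panels, h=0.3250): 0.126147
T_{1}^{(1)} = 0.154400 + (0.154400 − 0.264224)/3 = 0.117792
T_{2}^{(1)} = 0.126147 + (0.126147 − 0.154400)/3 = 0.116729
T_{2}^{(2)} = 0.116729 + (0.116729 − 0.117792)/15 = 0.116658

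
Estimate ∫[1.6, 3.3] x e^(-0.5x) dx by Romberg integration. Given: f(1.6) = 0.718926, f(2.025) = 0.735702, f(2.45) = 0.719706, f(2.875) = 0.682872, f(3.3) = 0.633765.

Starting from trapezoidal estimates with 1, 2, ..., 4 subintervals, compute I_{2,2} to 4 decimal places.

I_{0,0} (trapezoid, 1 panel, h=1.7000): 1.149787
I_{1,0} (trapezoid, 2 panels, h=0.8500): 1.186644
I_{2,0} (trapezoid, 4 panels, h=0.4250): 1.196216
I_{1,1} = 1.186644 + (1.186644 − 1.149787)/3 = 1.198930
I_{2,1} = 1.196216 + (1.196216 − 1.186644)/3 = 1.199407
I_{2,2} = 1.199407 + (1.199407 − 1.198930)/15 = 1.199439

1.1994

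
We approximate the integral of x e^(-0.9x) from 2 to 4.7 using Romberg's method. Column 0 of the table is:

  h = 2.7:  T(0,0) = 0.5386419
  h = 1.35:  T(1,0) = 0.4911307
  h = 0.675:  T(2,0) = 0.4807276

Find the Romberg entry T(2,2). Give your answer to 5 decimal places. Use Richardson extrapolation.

0.47739

T(1,1) = 0.4911307 + (0.4911307 − 0.5386419)/3 = 0.4752936
T(2,1) = (4·0.4807276 − 0.4911307) / 3 = 0.4772599
T(2,2) = (16·0.4772599 − 0.4752936) / 15 = 0.4773910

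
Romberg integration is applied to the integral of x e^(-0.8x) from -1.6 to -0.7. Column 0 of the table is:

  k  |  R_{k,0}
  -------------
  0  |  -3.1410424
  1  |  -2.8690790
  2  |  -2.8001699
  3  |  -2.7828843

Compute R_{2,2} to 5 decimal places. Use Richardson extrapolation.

-2.77712

Richardson extrapolation on the trapezoidal column (denominator 4−1=3):
R_{1,1} = -2.8690790 + (-2.8690790 − (-3.1410424))/3 = -2.7784245
R_{2,1} = -2.8001699 + (-2.8001699 − (-2.8690790))/3 = -2.7772002
R_{2,2} = (16·(-2.7772002) − (-2.7784245)) / 15 = -2.7771186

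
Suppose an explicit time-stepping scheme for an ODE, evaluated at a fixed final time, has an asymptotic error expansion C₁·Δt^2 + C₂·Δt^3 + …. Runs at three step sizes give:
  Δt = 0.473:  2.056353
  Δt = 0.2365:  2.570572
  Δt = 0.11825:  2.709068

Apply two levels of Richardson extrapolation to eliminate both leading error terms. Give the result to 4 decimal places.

2.7571

First eliminate the Δt^2 term (factor 2^2 = 4):
  B₁ = (4·2.570572 − 2.056353)/3 = 2.741978
  B₂ = (4·2.709068 − 2.570572)/3 = 2.755233
Then eliminate the Δt^3 term (factor 2^3 = 8):
  (8·2.755233 − 2.741978)/7 = 2.757127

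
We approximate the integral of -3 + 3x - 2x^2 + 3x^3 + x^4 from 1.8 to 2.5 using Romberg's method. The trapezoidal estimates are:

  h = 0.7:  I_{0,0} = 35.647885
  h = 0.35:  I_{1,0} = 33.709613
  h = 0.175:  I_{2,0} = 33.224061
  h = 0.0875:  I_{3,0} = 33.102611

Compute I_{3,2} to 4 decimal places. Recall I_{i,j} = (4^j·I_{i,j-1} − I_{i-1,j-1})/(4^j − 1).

33.0621

I_{2,1} = (4·33.224061 − 33.709613) / 3 = 33.062210
I_{3,1} = (4·33.102611 − 33.224061) / 3 = 33.062128
I_{3,2} = 33.062128 + (33.062128 − 33.062210)/15 = 33.062123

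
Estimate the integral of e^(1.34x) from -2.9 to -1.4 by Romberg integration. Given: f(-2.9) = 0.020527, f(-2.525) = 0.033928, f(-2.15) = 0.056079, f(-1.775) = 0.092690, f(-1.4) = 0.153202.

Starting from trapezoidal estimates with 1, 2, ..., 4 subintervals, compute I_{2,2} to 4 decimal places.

I_{0,0} (trapezoid, 1 panel, h=1.5000): 0.130297
I_{1,0} (trapezoid, 2 panels, h=0.7500): 0.107208
I_{2,0} (trapezoid, 4 panels, h=0.3750): 0.101086
I_{1,1} = 0.107208 + (0.107208 − 0.130297)/3 = 0.099512
I_{2,1} = 0.101086 + (0.101086 − 0.107208)/3 = 0.099045
I_{2,2} = 0.099045 + (0.099045 − 0.099512)/15 = 0.099014

0.0990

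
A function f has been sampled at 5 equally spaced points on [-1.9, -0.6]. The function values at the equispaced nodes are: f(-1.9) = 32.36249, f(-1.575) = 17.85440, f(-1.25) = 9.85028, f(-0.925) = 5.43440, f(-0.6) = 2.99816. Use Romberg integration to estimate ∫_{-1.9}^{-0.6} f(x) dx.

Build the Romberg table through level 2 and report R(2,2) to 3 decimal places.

R(0,0) (trapezoid, 1 panel, h=1.3000): 22.98442
R(1,0) (trapezoid, 2 panels, h=0.6500): 17.89489
R(2,0) (trapezoid, 4 panels, h=0.3250): 16.51631
R(1,1) = 17.89489 + (17.89489 − 22.98442)/3 = 16.19838
R(2,1) = 16.51631 + (16.51631 − 17.89489)/3 = 16.05678
R(2,2) = 16.05678 + (16.05678 − 16.19838)/15 = 16.04734

16.047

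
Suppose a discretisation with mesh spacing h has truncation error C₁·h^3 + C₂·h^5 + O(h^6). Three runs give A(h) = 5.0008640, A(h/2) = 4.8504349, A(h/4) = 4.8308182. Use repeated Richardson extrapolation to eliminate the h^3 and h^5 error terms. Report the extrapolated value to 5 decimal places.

First eliminate the h^3 term (factor 2^3 = 8):
  B₁ = (8·4.8504349 − 5.0008640)/7 = 4.8289450
  B₂ = (8·4.8308182 − 4.8504349)/7 = 4.8280158
Then eliminate the h^5 term (factor 2^5 = 32):
  (32·4.8280158 − 4.8289450)/31 = 4.8279858

4.82799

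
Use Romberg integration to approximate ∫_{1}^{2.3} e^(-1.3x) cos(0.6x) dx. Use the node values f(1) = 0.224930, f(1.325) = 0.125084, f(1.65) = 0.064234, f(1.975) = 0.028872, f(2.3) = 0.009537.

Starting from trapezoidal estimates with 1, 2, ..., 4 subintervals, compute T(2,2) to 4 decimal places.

0.1060

T(0,0) (trapezoid, 1 panel, h=1.3000): 0.152404
T(1,0) (trapezoid, 2 panels, h=0.6500): 0.117954
T(2,0) (trapezoid, 4 panels, h=0.3250): 0.109013
T(1,1) = 0.117954 + (0.117954 − 0.152404)/3 = 0.106471
T(2,1) = 0.109013 + (0.109013 − 0.117954)/3 = 0.106033
T(2,2) = 0.106033 + (0.106033 − 0.106471)/15 = 0.106004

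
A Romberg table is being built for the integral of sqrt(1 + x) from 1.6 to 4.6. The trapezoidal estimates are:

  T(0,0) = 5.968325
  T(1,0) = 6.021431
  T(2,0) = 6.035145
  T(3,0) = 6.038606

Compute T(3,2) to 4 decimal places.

6.0398

Richardson extrapolation on the trapezoidal column (denominator 4−1=3):
T(2,1) = (4·6.035145 − 6.021431) / 3 = 6.039716
T(3,1) = (4·6.038606 − 6.035145) / 3 = 6.039760
T(3,2) = 6.039760 + (6.039760 − 6.039716)/15 = 6.039763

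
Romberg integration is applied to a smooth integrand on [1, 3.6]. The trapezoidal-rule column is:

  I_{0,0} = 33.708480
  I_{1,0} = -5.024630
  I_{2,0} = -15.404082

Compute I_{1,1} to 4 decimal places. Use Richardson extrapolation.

Richardson extrapolation on the trapezoidal column (denominator 4−1=3):
I_{1,1} = (4·(-5.024630) − 33.708480) / 3 = -17.935667

-17.9357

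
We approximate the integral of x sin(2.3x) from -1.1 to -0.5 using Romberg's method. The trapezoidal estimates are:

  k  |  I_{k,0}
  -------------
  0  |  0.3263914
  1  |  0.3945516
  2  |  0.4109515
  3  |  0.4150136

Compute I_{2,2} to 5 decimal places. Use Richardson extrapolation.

I_{1,1} = (4·0.3945516 − 0.3263914) / 3 = 0.4172717
I_{2,1} = 0.4109515 + (0.4109515 − 0.3945516)/3 = 0.4164181
I_{2,2} = 0.4164181 + (0.4164181 − 0.4172717)/15 = 0.4163612
(Column j=1 coincides with Simpson's rule on the same nodes.)

0.41636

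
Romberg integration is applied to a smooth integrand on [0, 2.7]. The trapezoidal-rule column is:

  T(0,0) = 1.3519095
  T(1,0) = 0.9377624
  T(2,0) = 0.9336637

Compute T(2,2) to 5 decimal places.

T(1,1) = (4·0.9377624 − 1.3519095) / 3 = 0.7997134
T(2,1) = 0.9336637 + (0.9336637 − 0.9377624)/3 = 0.9322975
T(2,2) = (16·0.9322975 − 0.7997134) / 15 = 0.9411364
(Column j=1 coincides with Simpson's rule on the same nodes.)

0.94114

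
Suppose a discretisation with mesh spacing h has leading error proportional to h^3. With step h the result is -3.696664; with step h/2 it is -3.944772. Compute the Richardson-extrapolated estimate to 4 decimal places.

-3.9802

Extrapolated value = (8·A(h/2) − A(h)) / (8 − 1)
= (8·(-3.944772) − (-3.696664)) / 7
= -27.861512 / 7 = -3.980216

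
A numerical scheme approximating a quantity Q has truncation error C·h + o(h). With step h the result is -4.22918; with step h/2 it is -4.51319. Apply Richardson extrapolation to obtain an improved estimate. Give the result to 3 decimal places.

-4.797

Extrapolated value = (2·A(h/2) − A(h)) / (2 − 1)
= (2·(-4.51319) − (-4.22918)) / 1
= -4.79720 / 1 = -4.79720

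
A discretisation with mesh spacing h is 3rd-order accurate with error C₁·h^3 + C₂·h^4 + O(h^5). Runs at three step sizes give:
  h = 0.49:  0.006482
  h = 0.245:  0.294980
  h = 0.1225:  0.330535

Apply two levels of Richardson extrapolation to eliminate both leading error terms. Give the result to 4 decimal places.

First eliminate the h^3 term (factor 2^3 = 8):
  B₁ = (8·0.294980 − 0.006482)/7 = 0.336194
  B₂ = (8·0.330535 − 0.294980)/7 = 0.335614
Then eliminate the h^4 term (factor 2^4 = 16):
  (16·0.335614 − 0.336194)/15 = 0.335575

0.3356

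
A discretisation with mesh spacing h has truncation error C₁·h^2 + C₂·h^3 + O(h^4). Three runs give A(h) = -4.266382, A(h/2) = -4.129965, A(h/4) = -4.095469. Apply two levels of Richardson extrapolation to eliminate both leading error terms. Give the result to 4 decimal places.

First eliminate the h^2 term (factor 2^2 = 4):
  B₁ = (4·(-4.129965) − (-4.266382))/3 = -4.084493
  B₂ = (4·(-4.095469) − (-4.129965))/3 = -4.083970
Then eliminate the h^3 term (factor 2^3 = 8):
  (8·(-4.083970) − (-4.084493))/7 = -4.083895

-4.0839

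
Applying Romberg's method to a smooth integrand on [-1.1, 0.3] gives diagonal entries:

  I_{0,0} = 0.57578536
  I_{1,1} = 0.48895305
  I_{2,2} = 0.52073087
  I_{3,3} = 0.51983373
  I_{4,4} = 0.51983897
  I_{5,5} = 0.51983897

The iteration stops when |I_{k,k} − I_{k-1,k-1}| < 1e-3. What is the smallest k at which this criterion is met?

|I_{1,1} − I_{0,0}| = 0.08683231 ≥ 1e-3
|I_{2,2} − I_{1,1}| = 0.03177782 ≥ 1e-3
|I_{3,3} − I_{2,2}| = 0.00089714 < 1e-3

k = 3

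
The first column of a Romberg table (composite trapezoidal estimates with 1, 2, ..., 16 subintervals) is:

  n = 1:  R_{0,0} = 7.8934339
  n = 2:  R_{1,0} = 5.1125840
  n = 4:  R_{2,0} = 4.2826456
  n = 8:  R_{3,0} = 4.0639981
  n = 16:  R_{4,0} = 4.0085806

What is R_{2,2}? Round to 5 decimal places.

Richardson extrapolation on the trapezoidal column (denominator 4−1=3):
R_{1,1} = 5.1125840 + (5.1125840 − 7.8934339)/3 = 4.1856340
R_{2,1} = (4·4.2826456 − 5.1125840) / 3 = 4.0059995
R_{2,2} = 4.0059995 + (4.0059995 − 4.1856340)/15 = 3.9940239

3.99402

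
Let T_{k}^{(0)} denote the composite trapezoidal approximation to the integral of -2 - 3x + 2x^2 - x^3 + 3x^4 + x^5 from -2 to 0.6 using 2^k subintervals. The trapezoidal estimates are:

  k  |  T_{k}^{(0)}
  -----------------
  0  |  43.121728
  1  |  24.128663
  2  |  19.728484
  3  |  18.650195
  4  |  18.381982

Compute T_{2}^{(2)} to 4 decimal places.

18.2927

Richardson extrapolation on the trapezoidal column (denominator 4−1=3):
T_{1}^{(1)} = (4·24.128663 − 43.121728) / 3 = 17.797641
T_{2}^{(1)} = 19.728484 + (19.728484 − 24.128663)/3 = 18.261758
T_{2}^{(2)} = (16·18.261758 − 17.797641) / 15 = 18.292699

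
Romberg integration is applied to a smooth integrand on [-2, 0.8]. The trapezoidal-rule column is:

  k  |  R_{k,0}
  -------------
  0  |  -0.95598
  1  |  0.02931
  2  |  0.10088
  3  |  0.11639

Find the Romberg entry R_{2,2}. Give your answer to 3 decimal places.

R_{1,1} = 0.02931 + (0.02931 − (-0.95598))/3 = 0.35774
R_{2,1} = 0.10088 + (0.10088 − 0.02931)/3 = 0.12474
R_{2,2} = 0.12474 + (0.12474 − 0.35774)/15 = 0.10921
(Column j=1 coincides with Simpson's rule on the same nodes.)

0.109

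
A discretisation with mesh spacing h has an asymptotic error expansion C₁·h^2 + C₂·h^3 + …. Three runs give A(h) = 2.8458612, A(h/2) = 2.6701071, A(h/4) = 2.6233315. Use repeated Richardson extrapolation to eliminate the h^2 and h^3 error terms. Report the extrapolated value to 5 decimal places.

First eliminate the h^2 term (factor 2^2 = 4):
  B₁ = (4·2.6701071 − 2.8458612)/3 = 2.6115224
  B₂ = (4·2.6233315 − 2.6701071)/3 = 2.6077396
Then eliminate the h^3 term (factor 2^3 = 8):
  (8·2.6077396 − 2.6115224)/7 = 2.6071992

2.60720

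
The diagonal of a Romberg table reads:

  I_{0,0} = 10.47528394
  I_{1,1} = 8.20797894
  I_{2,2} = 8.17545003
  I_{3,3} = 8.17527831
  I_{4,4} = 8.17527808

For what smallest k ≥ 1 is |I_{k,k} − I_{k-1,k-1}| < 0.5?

|I_{1,1} − I_{0,0}| = 2.26730500 ≥ 0.5
|I_{2,2} − I_{1,1}| = 0.03252891 < 0.5

k = 2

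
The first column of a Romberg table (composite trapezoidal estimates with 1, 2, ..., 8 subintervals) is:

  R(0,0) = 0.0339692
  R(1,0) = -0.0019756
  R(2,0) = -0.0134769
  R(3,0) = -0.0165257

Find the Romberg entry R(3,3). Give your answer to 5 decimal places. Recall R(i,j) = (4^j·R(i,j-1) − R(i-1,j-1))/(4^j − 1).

-0.01756

Richardson extrapolation on the trapezoidal column (denominator 4−1=3):
R(1,1) = (4·(-0.0019756) − 0.0339692) / 3 = -0.0139572
R(2,1) = -0.0134769 + (-0.0134769 − (-0.0019756))/3 = -0.0173107
R(3,1) = -0.0165257 + (-0.0165257 − (-0.0134769))/3 = -0.0175420
R(2,2) = (16·(-0.0173107) − (-0.0139572)) / 15 = -0.0175343
R(3,2) = (16·(-0.0175420) − (-0.0173107)) / 15 = -0.0175574
R(3,3) = -0.0175574 + (-0.0175574 − (-0.0175343))/63 = -0.0175578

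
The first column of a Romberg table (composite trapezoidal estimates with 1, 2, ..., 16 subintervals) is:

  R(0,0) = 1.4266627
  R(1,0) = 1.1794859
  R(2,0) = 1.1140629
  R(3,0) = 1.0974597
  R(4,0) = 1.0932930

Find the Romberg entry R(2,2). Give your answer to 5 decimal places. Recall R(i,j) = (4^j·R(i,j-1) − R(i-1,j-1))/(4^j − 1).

1.09193

R(1,1) = 1.1794859 + (1.1794859 − 1.4266627)/3 = 1.0970936
R(2,1) = 1.1140629 + (1.1140629 − 1.1794859)/3 = 1.0922552
R(2,2) = 1.0922552 + (1.0922552 − 1.0970936)/15 = 1.0919326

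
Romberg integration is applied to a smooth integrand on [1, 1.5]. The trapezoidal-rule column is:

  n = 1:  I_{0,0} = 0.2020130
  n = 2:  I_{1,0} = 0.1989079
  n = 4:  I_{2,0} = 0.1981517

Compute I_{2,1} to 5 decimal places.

I_{2,1} = (4·0.1981517 − 0.1989079) / 3 = 0.1978996

0.19790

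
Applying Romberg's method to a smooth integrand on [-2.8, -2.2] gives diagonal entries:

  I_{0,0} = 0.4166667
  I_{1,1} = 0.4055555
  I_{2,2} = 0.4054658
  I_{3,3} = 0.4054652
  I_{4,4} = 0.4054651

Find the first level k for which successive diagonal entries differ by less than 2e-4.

k = 2

|I_{1,1} − I_{0,0}| = 0.0111112 ≥ 2e-4
|I_{2,2} − I_{1,1}| = 0.0000897 < 2e-4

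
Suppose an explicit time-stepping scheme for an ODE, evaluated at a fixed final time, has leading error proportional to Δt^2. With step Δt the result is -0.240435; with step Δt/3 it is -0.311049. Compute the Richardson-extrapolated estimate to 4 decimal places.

-0.3199

The leading error scales as Δt^2; refining by a factor of 3 reduces it by 3^2 = 9.
Extrapolated value = (9·A(Δt/3) − A(Δt)) / (9 − 1)
= (9·(-0.311049) − (-0.240435)) / 8
= -2.559006 / 8 = -0.319876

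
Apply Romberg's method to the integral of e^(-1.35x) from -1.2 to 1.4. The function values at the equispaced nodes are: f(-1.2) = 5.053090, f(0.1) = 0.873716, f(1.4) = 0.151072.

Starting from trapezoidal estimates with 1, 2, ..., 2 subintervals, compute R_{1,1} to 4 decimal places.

R_{0,0} (trapezoid, 1 panel, h=2.6000): 6.765411
R_{1,0} (trapezoid, 2 panels, h=1.3000): 4.518536
R_{1,1} = 4.518536 + (4.518536 − 6.765411)/3 = 3.769578

3.7696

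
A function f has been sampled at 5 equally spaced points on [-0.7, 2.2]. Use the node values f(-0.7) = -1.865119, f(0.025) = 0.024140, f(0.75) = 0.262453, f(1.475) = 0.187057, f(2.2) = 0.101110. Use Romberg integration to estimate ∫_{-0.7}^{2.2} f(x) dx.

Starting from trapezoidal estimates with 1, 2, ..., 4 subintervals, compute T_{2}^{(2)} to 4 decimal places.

T_{0}^{(0)} (trapezoid, 1 panel, h=2.9000): -2.557813
T_{1}^{(0)} (trapezoid, 2 panels, h=1.4500): -0.898350
T_{2}^{(0)} (trapezoid, 4 panels, h=0.7250): -0.296057
T_{1}^{(1)} = -0.898350 + (-0.898350 − (-2.557813))/3 = -0.345196
T_{2}^{(1)} = -0.296057 + (-0.296057 − (-0.898350))/3 = -0.095293
T_{2}^{(2)} = -0.095293 + (-0.095293 − (-0.345196))/15 = -0.078633

-0.0786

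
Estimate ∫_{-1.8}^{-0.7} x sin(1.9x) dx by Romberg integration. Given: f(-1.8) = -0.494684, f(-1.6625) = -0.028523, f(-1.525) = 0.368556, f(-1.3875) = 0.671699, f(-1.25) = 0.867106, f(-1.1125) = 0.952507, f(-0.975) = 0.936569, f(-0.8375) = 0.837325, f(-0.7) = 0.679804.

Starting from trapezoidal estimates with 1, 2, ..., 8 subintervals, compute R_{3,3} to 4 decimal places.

0.6536

R_{0,0} (trapezoid, 1 panel, h=1.1000): 0.101816
R_{1,0} (trapezoid, 2 panels, h=0.5500): 0.527816
R_{2,0} (trapezoid, 4 panels, h=0.2750): 0.622818
R_{3,0} (trapezoid, 8 panels, h=0.1375): 0.645947
R_{1,1} = 0.527816 + (0.527816 − 0.101816)/3 = 0.669816
R_{2,1} = 0.622818 + (0.622818 − 0.527816)/3 = 0.654485
R_{3,1} = 0.645947 + (0.645947 − 0.622818)/3 = 0.653657
R_{2,2} = 0.654485 + (0.654485 − 0.669816)/15 = 0.653463
R_{3,2} = 0.653657 + (0.653657 − 0.654485)/15 = 0.653602
R_{3,3} = 0.653602 + (0.653602 − 0.653463)/63 = 0.653604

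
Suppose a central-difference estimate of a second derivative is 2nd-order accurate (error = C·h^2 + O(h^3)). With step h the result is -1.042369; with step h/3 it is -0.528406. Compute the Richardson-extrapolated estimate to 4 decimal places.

The leading error scales as h^2; refining by a factor of 3 reduces it by 3^2 = 9.
Extrapolated value = (9·A(h/3) − A(h)) / (9 − 1)
= (9·(-0.528406) − (-1.042369)) / 8
= -3.713285 / 8 = -0.464161

-0.4642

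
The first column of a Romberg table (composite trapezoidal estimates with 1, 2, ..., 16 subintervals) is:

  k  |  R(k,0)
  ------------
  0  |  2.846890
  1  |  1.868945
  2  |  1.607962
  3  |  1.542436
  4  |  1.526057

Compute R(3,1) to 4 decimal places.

1.5206

Richardson extrapolation on the trapezoidal column (denominator 4−1=3):
R(3,1) = 1.542436 + (1.542436 − 1.607962)/3 = 1.520594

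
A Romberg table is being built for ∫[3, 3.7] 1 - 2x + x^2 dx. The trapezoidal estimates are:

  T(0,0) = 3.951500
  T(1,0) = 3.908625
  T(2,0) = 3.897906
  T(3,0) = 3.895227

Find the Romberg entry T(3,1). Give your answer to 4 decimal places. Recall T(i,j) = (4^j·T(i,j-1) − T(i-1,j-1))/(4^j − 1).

3.8943

Richardson extrapolation on the trapezoidal column (denominator 4−1=3):
T(3,1) = 3.895227 + (3.895227 − 3.897906)/3 = 3.894334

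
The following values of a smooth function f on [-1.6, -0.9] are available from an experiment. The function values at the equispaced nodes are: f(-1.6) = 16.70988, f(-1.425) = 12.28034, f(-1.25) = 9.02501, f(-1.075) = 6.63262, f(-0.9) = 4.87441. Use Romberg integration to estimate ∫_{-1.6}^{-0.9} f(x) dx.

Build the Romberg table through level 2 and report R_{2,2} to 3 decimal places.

6.725

R_{0,0} (trapezoid, 1 panel, h=0.7000): 7.55450
R_{1,0} (trapezoid, 2 panels, h=0.3500): 6.93600
R_{2,0} (trapezoid, 4 panels, h=0.1750): 6.77777
R_{1,1} = 6.93600 + (6.93600 − 7.55450)/3 = 6.72983
R_{2,1} = 6.77777 + (6.77777 − 6.93600)/3 = 6.72503
R_{2,2} = 6.72503 + (6.72503 − 6.72983)/15 = 6.72471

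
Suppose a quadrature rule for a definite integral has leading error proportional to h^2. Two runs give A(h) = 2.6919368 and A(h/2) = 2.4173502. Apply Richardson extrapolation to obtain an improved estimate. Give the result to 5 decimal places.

The leading error scales as h^2; refining by a factor of 2 reduces it by 2^2 = 4.
Extrapolated value = (4·A(h/2) − A(h)) / (4 − 1)
= (4·2.4173502 − 2.6919368) / 3
= 6.9774640 / 3 = 2.3258213

2.32582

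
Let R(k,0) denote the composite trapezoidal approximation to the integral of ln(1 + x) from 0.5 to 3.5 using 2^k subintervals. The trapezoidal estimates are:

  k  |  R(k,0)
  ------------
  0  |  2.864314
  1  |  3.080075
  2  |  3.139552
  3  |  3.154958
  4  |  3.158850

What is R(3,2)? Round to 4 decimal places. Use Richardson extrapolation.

Richardson extrapolation on the trapezoidal column (denominator 4−1=3):
R(2,1) = (4·3.139552 − 3.080075) / 3 = 3.159378
R(3,1) = 3.154958 + (3.154958 − 3.139552)/3 = 3.160093
R(3,2) = (16·3.160093 − 3.159378) / 15 = 3.160141

3.1601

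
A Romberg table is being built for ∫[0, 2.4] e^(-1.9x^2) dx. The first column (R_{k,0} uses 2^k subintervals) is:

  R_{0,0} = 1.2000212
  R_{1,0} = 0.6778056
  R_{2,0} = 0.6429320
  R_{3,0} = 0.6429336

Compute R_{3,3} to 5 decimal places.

Richardson extrapolation on the trapezoidal column (denominator 4−1=3):
R_{1,1} = 0.6778056 + (0.6778056 − 1.2000212)/3 = 0.5037337
R_{2,1} = (4·0.6429320 − 0.6778056) / 3 = 0.6313075
R_{3,1} = (4·0.6429336 − 0.6429320) / 3 = 0.6429341
R_{2,2} = (16·0.6313075 − 0.5037337) / 15 = 0.6398124
R_{3,2} = 0.6429341 + (0.6429341 − 0.6313075)/15 = 0.6437092
R_{3,3} = 0.6437092 + (0.6437092 − 0.6398124)/63 = 0.6437711

0.64377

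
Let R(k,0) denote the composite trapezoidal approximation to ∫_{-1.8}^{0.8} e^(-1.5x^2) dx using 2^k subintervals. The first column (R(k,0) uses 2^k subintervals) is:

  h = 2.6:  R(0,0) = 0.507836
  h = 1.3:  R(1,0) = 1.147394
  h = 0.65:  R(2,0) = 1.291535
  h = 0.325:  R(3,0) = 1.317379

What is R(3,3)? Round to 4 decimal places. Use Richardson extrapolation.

R(1,1) = (4·1.147394 − 0.507836) / 3 = 1.360580
R(2,1) = (4·1.291535 − 1.147394) / 3 = 1.339582
R(3,1) = (4·1.317379 − 1.291535) / 3 = 1.325994
R(2,2) = 1.339582 + (1.339582 − 1.360580)/15 = 1.338182
R(3,2) = 1.325994 + (1.325994 − 1.339582)/15 = 1.325088
R(3,3) = 1.325088 + (1.325088 − 1.338182)/63 = 1.324880

1.3249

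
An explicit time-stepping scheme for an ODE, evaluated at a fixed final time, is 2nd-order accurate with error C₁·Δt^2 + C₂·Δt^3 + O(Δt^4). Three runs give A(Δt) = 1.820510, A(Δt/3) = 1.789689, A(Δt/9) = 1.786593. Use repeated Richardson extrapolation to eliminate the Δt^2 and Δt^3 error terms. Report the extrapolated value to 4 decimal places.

1.7862

First eliminate the Δt^2 term (factor 3^2 = 9):
  B₁ = (9·1.789689 − 1.820510)/8 = 1.785836
  B₂ = (9·1.786593 − 1.789689)/8 = 1.786206
Then eliminate the Δt^3 term (factor 3^3 = 27):
  (27·1.786206 − 1.785836)/26 = 1.786220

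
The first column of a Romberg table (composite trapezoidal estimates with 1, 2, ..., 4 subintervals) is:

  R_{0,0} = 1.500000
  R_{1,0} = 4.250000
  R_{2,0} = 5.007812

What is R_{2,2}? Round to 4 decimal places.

R_{1,1} = 4.250000 + (4.250000 − 1.500000)/3 = 5.166667
R_{2,1} = 5.007812 + (5.007812 − 4.250000)/3 = 5.260416
R_{2,2} = 5.260416 + (5.260416 − 5.166667)/15 = 5.266666

5.2667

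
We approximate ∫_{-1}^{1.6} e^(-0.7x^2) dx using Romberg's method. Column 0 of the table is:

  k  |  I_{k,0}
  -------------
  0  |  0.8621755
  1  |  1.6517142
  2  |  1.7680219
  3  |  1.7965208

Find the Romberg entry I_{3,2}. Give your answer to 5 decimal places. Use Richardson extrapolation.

1.80597

Richardson extrapolation on the trapezoidal column (denominator 4−1=3):
I_{2,1} = 1.7680219 + (1.7680219 − 1.6517142)/3 = 1.8067911
I_{3,1} = (4·1.7965208 − 1.7680219) / 3 = 1.8060204
I_{3,2} = (16·1.8060204 − 1.8067911) / 15 = 1.8059690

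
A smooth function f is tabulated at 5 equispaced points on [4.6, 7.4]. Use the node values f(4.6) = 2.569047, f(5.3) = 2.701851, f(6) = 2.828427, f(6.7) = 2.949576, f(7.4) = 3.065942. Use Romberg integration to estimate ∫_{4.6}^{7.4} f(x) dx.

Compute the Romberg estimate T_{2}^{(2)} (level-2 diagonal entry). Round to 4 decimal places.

T_{0}^{(0)} (trapezoid, 1 panel, h=2.8000): 7.888985
T_{1}^{(0)} (trapezoid, 2 panels, h=1.4000): 7.904290
T_{2}^{(0)} (trapezoid, 4 panels, h=0.7000): 7.908144
T_{1}^{(1)} = 7.904290 + (7.904290 − 7.888985)/3 = 7.909392
T_{2}^{(1)} = 7.908144 + (7.908144 − 7.904290)/3 = 7.909429
T_{2}^{(2)} = 7.909429 + (7.909429 − 7.909392)/15 = 7.909431

7.9094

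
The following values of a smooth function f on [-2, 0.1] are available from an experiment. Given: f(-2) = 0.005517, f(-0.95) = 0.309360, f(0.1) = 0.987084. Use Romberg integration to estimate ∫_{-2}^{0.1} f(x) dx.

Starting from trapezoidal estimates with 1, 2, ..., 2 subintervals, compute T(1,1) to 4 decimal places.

0.7805

T(0,0) (trapezoid, 1 panel, h=2.1000): 1.042231
T(1,0) (trapezoid, 2 panels, h=1.0500): 0.845944
T(1,1) = 0.845944 + (0.845944 − 1.042231)/3 = 0.780515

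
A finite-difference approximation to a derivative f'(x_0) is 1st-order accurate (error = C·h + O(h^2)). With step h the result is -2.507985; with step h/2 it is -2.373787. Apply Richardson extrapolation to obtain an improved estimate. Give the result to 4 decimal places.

-2.2396

The leading error scales as h; refining by a factor of 2 reduces it by 2^1 = 2.
Extrapolated value = (2·A(h/2) − A(h)) / (2 − 1)
= (2·(-2.373787) − (-2.507985)) / 1
= -2.239589 / 1 = -2.239589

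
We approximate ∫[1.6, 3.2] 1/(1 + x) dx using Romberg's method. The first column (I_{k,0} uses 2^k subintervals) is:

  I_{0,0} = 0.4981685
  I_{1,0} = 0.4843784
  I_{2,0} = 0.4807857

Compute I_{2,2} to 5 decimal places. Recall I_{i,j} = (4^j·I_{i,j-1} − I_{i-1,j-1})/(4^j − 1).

0.47958

Richardson extrapolation on the trapezoidal column (denominator 4−1=3):
I_{1,1} = 0.4843784 + (0.4843784 − 0.4981685)/3 = 0.4797817
I_{2,1} = 0.4807857 + (0.4807857 − 0.4843784)/3 = 0.4795881
I_{2,2} = 0.4795881 + (0.4795881 − 0.4797817)/15 = 0.4795752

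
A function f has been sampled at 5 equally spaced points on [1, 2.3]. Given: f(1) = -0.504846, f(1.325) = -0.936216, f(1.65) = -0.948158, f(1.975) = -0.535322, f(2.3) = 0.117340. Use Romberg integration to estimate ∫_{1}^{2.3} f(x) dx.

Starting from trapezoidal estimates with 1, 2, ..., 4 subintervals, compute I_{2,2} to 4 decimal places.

I_{0,0} (trapezoid, 1 panel, h=1.3000): -0.251879
I_{1,0} (trapezoid, 2 panels, h=0.6500): -0.742242
I_{2,0} (trapezoid, 4 panels, h=0.3250): -0.849371
I_{1,1} = -0.742242 + (-0.742242 − (-0.251879))/3 = -0.905696
I_{2,1} = -0.849371 + (-0.849371 − (-0.742242))/3 = -0.885081
I_{2,2} = -0.885081 + (-0.885081 − (-0.905696))/15 = -0.883707

-0.8837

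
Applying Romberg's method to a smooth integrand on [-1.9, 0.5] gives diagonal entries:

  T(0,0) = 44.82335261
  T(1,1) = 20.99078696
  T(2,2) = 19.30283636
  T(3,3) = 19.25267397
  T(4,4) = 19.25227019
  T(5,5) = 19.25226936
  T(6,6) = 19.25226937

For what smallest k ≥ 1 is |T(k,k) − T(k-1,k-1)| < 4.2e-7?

|T(1,1) − T(0,0)| = 23.83256565 ≥ 4.2e-7
|T(2,2) − T(1,1)| = 1.68795060 ≥ 4.2e-7
|T(3,3) − T(2,2)| = 0.05016239 ≥ 4.2e-7
|T(4,4) − T(3,3)| = 0.00040378 ≥ 4.2e-7
|T(5,5) − T(4,4)| = 0.00000083 ≥ 4.2e-7
|T(6,6) − T(5,5)| = 0.00000001 < 4.2e-7

k = 6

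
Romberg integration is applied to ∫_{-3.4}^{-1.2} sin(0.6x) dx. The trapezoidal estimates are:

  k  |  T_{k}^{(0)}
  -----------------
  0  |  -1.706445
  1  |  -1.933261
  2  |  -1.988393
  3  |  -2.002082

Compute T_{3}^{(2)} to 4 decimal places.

T_{2}^{(1)} = (4·(-1.988393) − (-1.933261)) / 3 = -2.006770
T_{3}^{(1)} = (4·(-2.002082) − (-1.988393)) / 3 = -2.006645
T_{3}^{(2)} = -2.006645 + (-2.006645 − (-2.006770))/15 = -2.006637

-2.0066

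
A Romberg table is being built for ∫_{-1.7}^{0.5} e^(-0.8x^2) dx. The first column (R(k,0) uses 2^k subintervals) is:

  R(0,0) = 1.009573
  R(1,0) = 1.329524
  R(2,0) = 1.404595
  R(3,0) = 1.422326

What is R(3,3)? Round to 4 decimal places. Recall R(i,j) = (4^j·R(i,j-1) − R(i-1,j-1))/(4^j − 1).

R(1,1) = (4·1.329524 − 1.009573) / 3 = 1.436174
R(2,1) = (4·1.404595 − 1.329524) / 3 = 1.429619
R(3,1) = (4·1.422326 − 1.404595) / 3 = 1.428236
R(2,2) = 1.429619 + (1.429619 − 1.436174)/15 = 1.429182
R(3,2) = (16·1.428236 − 1.429619) / 15 = 1.428144
R(3,3) = 1.428144 + (1.428144 − 1.429182)/63 = 1.428128

1.4281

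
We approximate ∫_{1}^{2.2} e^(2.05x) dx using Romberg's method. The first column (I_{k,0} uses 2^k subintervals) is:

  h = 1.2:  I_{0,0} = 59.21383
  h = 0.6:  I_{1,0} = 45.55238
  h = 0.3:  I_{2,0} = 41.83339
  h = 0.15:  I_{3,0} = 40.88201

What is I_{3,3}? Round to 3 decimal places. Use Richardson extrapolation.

I_{1,1} = 45.55238 + (45.55238 − 59.21383)/3 = 40.99856
I_{2,1} = 41.83339 + (41.83339 − 45.55238)/3 = 40.59373
I_{3,1} = 40.88201 + (40.88201 − 41.83339)/3 = 40.56488
I_{2,2} = (16·40.59373 − 40.99856) / 15 = 40.56674
I_{3,2} = 40.56488 + (40.56488 − 40.59373)/15 = 40.56296
I_{3,3} = (64·40.56296 − 40.56674) / 63 = 40.56290
(Column j=1 coincides with Simpson's rule on the same nodes.)

40.563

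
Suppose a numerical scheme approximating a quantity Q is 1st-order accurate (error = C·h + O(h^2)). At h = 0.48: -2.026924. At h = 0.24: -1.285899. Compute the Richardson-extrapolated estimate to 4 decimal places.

-0.5449

Extrapolated value = (2·A(h/2) − A(h)) / (2 − 1)
= (2·(-1.285899) − (-2.026924)) / 1
= -0.544874 / 1 = -0.544874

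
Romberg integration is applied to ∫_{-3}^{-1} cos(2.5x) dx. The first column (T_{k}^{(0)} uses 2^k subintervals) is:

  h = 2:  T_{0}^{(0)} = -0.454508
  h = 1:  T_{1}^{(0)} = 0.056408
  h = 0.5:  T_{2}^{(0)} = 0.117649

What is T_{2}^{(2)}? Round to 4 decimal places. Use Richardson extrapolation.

0.1322

Richardson extrapolation on the trapezoidal column (denominator 4−1=3):
T_{1}^{(1)} = 0.056408 + (0.056408 − (-0.454508))/3 = 0.226713
T_{2}^{(1)} = 0.117649 + (0.117649 − 0.056408)/3 = 0.138063
T_{2}^{(2)} = 0.138063 + (0.138063 − 0.226713)/15 = 0.132153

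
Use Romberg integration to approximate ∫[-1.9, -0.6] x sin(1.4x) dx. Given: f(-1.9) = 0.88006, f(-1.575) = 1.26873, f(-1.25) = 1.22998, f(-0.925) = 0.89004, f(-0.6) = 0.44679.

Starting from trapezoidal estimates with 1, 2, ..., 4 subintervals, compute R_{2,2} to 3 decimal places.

1.345

R_{0,0} (trapezoid, 1 panel, h=1.3000): 0.86245
R_{1,0} (trapezoid, 2 panels, h=0.6500): 1.23071
R_{2,0} (trapezoid, 4 panels, h=0.3250): 1.31696
R_{1,1} = 1.23071 + (1.23071 − 0.86245)/3 = 1.35346
R_{2,1} = 1.31696 + (1.31696 − 1.23071)/3 = 1.34571
R_{2,2} = 1.34571 + (1.34571 − 1.35346)/15 = 1.34519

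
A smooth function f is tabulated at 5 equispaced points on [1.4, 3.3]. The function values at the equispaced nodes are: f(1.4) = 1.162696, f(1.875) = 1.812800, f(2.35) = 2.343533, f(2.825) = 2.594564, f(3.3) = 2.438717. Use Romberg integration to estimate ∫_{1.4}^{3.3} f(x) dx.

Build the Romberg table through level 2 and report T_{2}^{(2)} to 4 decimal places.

4.1033

T_{0}^{(0)} (trapezoid, 1 panel, h=1.9000): 3.421342
T_{1}^{(0)} (trapezoid, 2 panels, h=0.9500): 3.937028
T_{2}^{(0)} (trapezoid, 4 panels, h=0.4750): 4.062012
T_{1}^{(1)} = 3.937028 + (3.937028 − 3.421342)/3 = 4.108923
T_{2}^{(1)} = 4.062012 + (4.062012 − 3.937028)/3 = 4.103673
T_{2}^{(2)} = 4.103673 + (4.103673 − 4.108923)/15 = 4.103323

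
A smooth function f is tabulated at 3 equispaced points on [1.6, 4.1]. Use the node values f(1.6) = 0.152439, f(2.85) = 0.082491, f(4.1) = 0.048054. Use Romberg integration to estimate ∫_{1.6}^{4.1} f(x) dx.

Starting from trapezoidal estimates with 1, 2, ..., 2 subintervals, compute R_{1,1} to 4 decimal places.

0.2210

R_{0,0} (trapezoid, 1 panel, h=2.5000): 0.250616
R_{1,0} (trapezoid, 2 panels, h=1.2500): 0.228422
R_{1,1} = 0.228422 + (0.228422 − 0.250616)/3 = 0.221024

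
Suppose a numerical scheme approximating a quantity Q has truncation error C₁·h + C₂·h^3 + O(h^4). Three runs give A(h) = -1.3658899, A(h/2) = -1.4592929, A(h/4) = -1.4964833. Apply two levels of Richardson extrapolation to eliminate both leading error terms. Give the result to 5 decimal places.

-1.53096

First eliminate the h term (factor 2^1 = 2):
  B₁ = (2·(-1.4592929) − (-1.3658899))/1 = -1.5526959
  B₂ = (2·(-1.4964833) − (-1.4592929))/1 = -1.5336737
Then eliminate the h^3 term (factor 2^3 = 8):
  (8·(-1.5336737) − (-1.5526959))/7 = -1.5309562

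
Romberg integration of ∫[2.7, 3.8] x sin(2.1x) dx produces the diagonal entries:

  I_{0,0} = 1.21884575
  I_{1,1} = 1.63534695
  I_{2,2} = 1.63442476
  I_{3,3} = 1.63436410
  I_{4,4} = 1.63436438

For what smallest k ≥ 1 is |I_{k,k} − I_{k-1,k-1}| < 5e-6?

k = 4

|I_{1,1} − I_{0,0}| = 0.41650120 ≥ 5e-6
|I_{2,2} − I_{1,1}| = 0.00092219 ≥ 5e-6
|I_{3,3} − I_{2,2}| = 0.00006066 ≥ 5e-6
|I_{4,4} − I_{3,3}| = 0.00000028 < 5e-6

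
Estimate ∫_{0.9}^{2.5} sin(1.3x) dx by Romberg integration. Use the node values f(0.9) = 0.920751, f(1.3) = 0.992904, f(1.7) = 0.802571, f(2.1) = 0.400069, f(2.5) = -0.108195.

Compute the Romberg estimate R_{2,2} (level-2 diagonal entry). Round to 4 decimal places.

1.0648

R_{0,0} (trapezoid, 1 panel, h=1.6000): 0.650045
R_{1,0} (trapezoid, 2 panels, h=0.8000): 0.967079
R_{2,0} (trapezoid, 4 panels, h=0.4000): 1.040729
R_{1,1} = 0.967079 + (0.967079 − 0.650045)/3 = 1.072757
R_{2,1} = 1.040729 + (1.040729 − 0.967079)/3 = 1.065279
R_{2,2} = 1.065279 + (1.065279 − 1.072757)/15 = 1.064780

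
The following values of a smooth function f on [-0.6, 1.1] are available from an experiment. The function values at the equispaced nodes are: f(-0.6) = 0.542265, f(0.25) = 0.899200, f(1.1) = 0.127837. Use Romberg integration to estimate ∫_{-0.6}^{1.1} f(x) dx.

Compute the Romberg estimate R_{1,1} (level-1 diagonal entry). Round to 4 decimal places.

R_{0,0} (trapezoid, 1 panel, h=1.7000): 0.569587
R_{1,0} (trapezoid, 2 panels, h=0.8500): 1.049113
R_{1,1} = 1.049113 + (1.049113 − 0.569587)/3 = 1.208955

1.2090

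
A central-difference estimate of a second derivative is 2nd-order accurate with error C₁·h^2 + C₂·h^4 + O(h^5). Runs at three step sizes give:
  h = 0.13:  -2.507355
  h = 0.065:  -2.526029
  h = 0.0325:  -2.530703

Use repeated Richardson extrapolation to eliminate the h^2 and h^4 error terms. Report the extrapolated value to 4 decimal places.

-2.5323

First eliminate the h^2 term (factor 2^2 = 4):
  B₁ = (4·(-2.526029) − (-2.507355))/3 = -2.532254
  B₂ = (4·(-2.530703) − (-2.526029))/3 = -2.532261
Then eliminate the h^4 term (factor 2^4 = 16):
  (16·(-2.532261) − (-2.532254))/15 = -2.532261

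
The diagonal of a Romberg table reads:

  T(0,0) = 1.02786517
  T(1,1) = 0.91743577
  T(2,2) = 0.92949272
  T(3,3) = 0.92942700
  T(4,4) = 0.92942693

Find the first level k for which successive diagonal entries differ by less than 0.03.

|T(1,1) − T(0,0)| = 0.11042940 ≥ 0.03
|T(2,2) − T(1,1)| = 0.01205695 < 0.03

k = 2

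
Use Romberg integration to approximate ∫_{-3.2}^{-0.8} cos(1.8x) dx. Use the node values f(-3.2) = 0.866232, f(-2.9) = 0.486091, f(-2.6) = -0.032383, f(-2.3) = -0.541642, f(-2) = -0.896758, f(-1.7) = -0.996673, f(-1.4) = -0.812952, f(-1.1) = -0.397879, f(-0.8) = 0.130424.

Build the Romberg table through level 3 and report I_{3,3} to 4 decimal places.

-0.8284

I_{0,0} (trapezoid, 1 panel, h=2.4000): 1.195987
I_{1,0} (trapezoid, 2 panels, h=1.2000): -0.478116
I_{2,0} (trapezoid, 4 panels, h=0.6000): -0.746259
I_{3,0} (trapezoid, 8 panels, h=0.3000): -0.808160
I_{1,1} = -0.478116 + (-0.478116 − 1.195987)/3 = -1.036150
I_{2,1} = -0.746259 + (-0.746259 − (-0.478116))/3 = -0.835640
I_{3,1} = -0.808160 + (-0.808160 − (-0.746259))/3 = -0.828794
I_{2,2} = -0.835640 + (-0.835640 − (-1.036150))/15 = -0.822273
I_{3,2} = -0.828794 + (-0.828794 − (-0.835640))/15 = -0.828338
I_{3,3} = -0.828338 + (-0.828338 − (-0.822273))/63 = -0.828434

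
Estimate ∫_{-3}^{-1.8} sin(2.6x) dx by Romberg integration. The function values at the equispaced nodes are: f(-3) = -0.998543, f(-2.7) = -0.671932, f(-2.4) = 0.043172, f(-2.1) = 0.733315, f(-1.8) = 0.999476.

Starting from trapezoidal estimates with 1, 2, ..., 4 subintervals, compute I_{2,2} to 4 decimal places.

I_{0,0} (trapezoid, 1 panel, h=1.2000): 0.000560
I_{1,0} (trapezoid, 2 panels, h=0.6000): 0.026183
I_{2,0} (trapezoid, 4 panels, h=0.3000): 0.031506
I_{1,1} = 0.026183 + (0.026183 − 0.000560)/3 = 0.034724
I_{2,1} = 0.031506 + (0.031506 − 0.026183)/3 = 0.033280
I_{2,2} = 0.033280 + (0.033280 − 0.034724)/15 = 0.033184

0.0332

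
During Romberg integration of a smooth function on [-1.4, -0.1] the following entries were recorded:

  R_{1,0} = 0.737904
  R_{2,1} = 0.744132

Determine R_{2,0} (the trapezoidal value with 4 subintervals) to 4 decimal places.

From R_{2,1} = (4·R_{2,0} − R_{1,0})/3, solve for R_{2,0}:
4·R_{2,0} = 3·0.744132 + 0.737904 = 2.970300
R_{2,0} = 0.742575

0.7426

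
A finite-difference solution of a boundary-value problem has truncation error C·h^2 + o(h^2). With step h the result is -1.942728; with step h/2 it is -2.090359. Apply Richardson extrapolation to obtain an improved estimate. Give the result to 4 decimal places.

-2.1396

The leading error scales as h^2; refining by a factor of 2 reduces it by 2^2 = 4.
Extrapolated value = (4·A(h/2) − A(h)) / (4 − 1)
= (4·(-2.090359) − (-1.942728)) / 3
= -6.418708 / 3 = -2.139569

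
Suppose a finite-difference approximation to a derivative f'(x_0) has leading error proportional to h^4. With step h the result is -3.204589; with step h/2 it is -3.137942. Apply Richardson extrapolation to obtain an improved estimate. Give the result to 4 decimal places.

The leading error scales as h^4; refining by a factor of 2 reduces it by 2^4 = 16.
Extrapolated value = (16·A(h/2) − A(h)) / (16 − 1)
= (16·(-3.137942) − (-3.204589)) / 15
= -47.002483 / 15 = -3.133499

-3.1335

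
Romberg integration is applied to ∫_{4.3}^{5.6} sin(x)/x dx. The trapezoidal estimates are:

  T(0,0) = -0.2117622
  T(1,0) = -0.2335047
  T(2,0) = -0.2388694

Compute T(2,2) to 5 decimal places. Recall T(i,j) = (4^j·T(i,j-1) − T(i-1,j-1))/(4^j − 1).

T(1,1) = (4·(-0.2335047) − (-0.2117622)) / 3 = -0.2407522
T(2,1) = (4·(-0.2388694) − (-0.2335047)) / 3 = -0.2406576
T(2,2) = (16·(-0.2406576) − (-0.2407522)) / 15 = -0.2406513
(Column j=1 coincides with Simpson's rule on the same nodes.)

-0.24065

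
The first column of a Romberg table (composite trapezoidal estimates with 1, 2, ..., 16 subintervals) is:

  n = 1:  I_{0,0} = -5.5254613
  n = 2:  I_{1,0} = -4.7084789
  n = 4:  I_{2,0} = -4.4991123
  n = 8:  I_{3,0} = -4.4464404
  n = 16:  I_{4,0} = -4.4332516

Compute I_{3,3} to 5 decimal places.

-4.42885

I_{1,1} = -4.7084789 + (-4.7084789 − (-5.5254613))/3 = -4.4361514
I_{2,1} = (4·(-4.4991123) − (-4.7084789)) / 3 = -4.4293234
I_{3,1} = -4.4464404 + (-4.4464404 − (-4.4991123))/3 = -4.4288831
I_{2,2} = (16·(-4.4293234) − (-4.4361514)) / 15 = -4.4288682
I_{3,2} = -4.4288831 + (-4.4288831 − (-4.4293234))/15 = -4.4288537
I_{3,3} = (64·(-4.4288537) − (-4.4288682)) / 63 = -4.4288535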